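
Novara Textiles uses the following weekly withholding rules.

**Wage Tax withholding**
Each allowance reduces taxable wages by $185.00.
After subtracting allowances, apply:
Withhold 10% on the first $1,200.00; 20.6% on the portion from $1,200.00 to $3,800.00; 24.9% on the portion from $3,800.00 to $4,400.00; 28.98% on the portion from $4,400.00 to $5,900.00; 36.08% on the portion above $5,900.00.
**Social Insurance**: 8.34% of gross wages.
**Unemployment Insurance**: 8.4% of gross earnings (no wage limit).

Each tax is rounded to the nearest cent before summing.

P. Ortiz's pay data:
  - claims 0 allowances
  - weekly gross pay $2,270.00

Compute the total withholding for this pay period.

$720.42

Wage Tax: taxable = $2,270.00
  $120.00 + 20.6% × ($2,270.00 − $1,200.00) = $120.00 + 20.6% × $1,070.00 = $340.42
Social Insurance: 8.34% × $2,270.00 = $189.32
Unemployment Insurance: 8.4% × $2,270.00 = $190.68
Total: $340.42 + $189.32 + $190.68 = $720.42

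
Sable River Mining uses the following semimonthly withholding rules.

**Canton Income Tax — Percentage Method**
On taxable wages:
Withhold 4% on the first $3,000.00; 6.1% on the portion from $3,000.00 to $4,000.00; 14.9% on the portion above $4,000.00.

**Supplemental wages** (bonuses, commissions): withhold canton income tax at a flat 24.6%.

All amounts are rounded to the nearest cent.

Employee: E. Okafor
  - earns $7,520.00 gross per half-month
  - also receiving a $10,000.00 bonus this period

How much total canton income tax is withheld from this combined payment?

$3,165.48

Canton Income Tax: taxable = $7,520.00
  $181.00 + 14.9% × ($7,520.00 − $4,000.00) = $181.00 + 14.9% × $3,520.00 = $705.48
Supplemental (24.6% flat on bonus): 24.6% × $10,000.00 = $2,460.00
Total canton income tax: $705.48 + $2,460.00 = $3,165.48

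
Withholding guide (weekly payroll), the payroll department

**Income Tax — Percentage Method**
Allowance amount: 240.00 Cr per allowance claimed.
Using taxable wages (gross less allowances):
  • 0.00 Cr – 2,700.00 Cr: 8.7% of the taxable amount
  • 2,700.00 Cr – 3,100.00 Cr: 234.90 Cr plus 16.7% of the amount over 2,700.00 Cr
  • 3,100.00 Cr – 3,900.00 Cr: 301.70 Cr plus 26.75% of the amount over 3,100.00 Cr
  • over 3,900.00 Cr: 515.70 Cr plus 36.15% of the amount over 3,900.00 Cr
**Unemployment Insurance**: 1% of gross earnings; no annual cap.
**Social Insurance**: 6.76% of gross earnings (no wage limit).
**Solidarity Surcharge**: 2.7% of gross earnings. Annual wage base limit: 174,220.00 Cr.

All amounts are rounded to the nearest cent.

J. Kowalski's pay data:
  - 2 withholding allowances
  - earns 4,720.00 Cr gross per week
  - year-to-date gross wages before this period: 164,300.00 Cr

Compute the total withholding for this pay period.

Income Tax: taxable = 4,720.00 Cr − 2×240.00 Cr = 4,240.00 Cr
  515.70 Cr + 36.15% × (4,240.00 Cr − 3,900.00 Cr) = 515.70 Cr + 36.15% × 340.00 Cr = 638.61 Cr
Unemployment Insurance: 1% × 4,720.00 Cr = 47.20 Cr
Social Insurance: 6.76% × 4,720.00 Cr = 319.07 Cr
Solidarity Surcharge: 2.7% × 4,720.00 Cr = 127.44 Cr
Total: 638.61 Cr + 47.20 Cr + 319.07 Cr + 127.44 Cr = 1,132.32 Cr

1,132.32 Cr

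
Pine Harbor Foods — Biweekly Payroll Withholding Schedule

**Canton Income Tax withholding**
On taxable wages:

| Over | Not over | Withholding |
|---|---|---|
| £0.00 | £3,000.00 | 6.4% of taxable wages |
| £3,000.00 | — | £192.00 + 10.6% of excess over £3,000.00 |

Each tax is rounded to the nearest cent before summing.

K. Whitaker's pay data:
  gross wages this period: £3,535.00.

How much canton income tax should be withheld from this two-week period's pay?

Canton Income Tax: taxable = £3,535.00
  £192.00 + 10.6% × (£3,535.00 − £3,000.00) = £192.00 + 10.6% × £535.00 = £248.71

£248.71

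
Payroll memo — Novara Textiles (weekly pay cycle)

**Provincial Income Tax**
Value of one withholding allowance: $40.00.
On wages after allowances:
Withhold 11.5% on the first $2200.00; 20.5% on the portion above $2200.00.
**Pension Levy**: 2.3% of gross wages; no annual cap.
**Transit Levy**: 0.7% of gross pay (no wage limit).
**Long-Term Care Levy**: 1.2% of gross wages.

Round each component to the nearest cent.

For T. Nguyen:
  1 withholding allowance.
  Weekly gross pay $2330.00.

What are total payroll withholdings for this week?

Provincial Income Tax: taxable = $2330.00 − 1×$40.00 = $2290.00
  $253.00 + 20.5% × ($2290.00 − $2200.00) = $253.00 + 20.5% × $90.00 = $271.45
Pension Levy: 2.3% × $2330.00 = $53.59
Transit Levy: 0.7% × $2330.00 = $16.31
Long-Term Care Levy: 1.2% × $2330.00 = $27.96
Total: $271.45 + $53.59 + $16.31 + $27.96 = $369.31

$369.31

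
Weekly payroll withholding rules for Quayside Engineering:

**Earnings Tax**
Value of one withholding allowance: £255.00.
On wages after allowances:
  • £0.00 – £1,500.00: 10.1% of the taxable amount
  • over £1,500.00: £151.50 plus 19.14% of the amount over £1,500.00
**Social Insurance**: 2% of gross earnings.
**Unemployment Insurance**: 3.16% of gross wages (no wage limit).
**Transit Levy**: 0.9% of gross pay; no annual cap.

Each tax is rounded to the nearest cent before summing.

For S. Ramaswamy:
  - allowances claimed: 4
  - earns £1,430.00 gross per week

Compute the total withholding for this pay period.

Earnings Tax: taxable = £1,430.00 − 4×£255.00 = £410.00
  10.1% × £410.00 = £41.41
Social Insurance: 2% × £1,430.00 = £28.60
Unemployment Insurance: 3.16% × £1,430.00 = £45.19
Transit Levy: 0.9% × £1,430.00 = £12.87
Total: £41.41 + £28.60 + £45.19 + £12.87 = £128.07

£128.07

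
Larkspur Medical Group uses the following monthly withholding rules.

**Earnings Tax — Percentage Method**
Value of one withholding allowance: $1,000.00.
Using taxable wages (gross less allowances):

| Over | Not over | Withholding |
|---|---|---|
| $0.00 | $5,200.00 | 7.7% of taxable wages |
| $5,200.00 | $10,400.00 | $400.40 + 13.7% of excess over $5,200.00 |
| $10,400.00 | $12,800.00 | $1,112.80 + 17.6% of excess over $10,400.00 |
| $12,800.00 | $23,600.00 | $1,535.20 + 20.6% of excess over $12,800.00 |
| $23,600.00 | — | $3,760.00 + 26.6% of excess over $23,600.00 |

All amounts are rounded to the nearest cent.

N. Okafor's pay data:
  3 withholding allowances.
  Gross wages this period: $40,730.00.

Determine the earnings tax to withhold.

Earnings Tax: taxable = $40,730.00 − 3×$1,000.00 = $37,730.00
  $3,760.00 + 26.6% × ($37,730.00 − $23,600.00) = $3,760.00 + 26.6% × $14,130.00 = $7,518.58

$7,518.58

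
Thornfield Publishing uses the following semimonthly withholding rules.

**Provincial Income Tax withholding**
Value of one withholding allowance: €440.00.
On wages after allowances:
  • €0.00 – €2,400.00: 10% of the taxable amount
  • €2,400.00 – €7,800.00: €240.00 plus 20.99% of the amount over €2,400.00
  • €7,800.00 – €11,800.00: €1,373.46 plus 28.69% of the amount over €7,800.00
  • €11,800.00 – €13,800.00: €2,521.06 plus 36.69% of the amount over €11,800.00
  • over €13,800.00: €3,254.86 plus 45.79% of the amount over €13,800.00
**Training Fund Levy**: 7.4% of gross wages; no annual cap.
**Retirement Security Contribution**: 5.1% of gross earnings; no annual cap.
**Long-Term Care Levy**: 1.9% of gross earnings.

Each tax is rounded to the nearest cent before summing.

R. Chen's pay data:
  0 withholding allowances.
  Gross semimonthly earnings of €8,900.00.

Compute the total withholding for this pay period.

Provincial Income Tax: taxable = €8,900.00
  €1,373.46 + 28.69% × (€8,900.00 − €7,800.00) = €1,373.46 + 28.69% × €1,100.00 = €1,689.05
Training Fund Levy: 7.4% × €8,900.00 = €658.60
Retirement Security Contribution: 5.1% × €8,900.00 = €453.90
Long-Term Care Levy: 1.9% × €8,900.00 = €169.10
Total: €1,689.05 + €658.60 + €453.90 + €169.10 = €2,970.65

€2,970.65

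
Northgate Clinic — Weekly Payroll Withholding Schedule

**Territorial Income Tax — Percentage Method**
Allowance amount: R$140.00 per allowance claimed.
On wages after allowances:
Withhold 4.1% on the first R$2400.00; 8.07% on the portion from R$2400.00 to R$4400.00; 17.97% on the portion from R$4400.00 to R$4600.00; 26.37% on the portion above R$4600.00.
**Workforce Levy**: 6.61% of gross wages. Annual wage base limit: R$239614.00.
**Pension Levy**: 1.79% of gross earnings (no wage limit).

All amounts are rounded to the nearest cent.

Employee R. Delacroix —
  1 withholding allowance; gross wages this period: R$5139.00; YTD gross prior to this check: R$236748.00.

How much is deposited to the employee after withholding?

R$4456.61

Territorial Income Tax: taxable = R$5139.00 − 1×R$140.00 = R$4999.00
  R$295.74 + 26.37% × (R$4999.00 − R$4600.00) = R$295.74 + 26.37% × R$399.00 = R$400.96
Workforce Levy: cap R$239614.00 − YTD R$236748.00 = R$2866.00 subject; 6.61% × R$2866.00 = R$189.44
Pension Levy: 1.79% × R$5139.00 = R$91.99
Total withheld: R$400.96 + R$189.44 + R$91.99 = R$682.39
Net pay: R$5139.00 − R$682.39 = R$4456.61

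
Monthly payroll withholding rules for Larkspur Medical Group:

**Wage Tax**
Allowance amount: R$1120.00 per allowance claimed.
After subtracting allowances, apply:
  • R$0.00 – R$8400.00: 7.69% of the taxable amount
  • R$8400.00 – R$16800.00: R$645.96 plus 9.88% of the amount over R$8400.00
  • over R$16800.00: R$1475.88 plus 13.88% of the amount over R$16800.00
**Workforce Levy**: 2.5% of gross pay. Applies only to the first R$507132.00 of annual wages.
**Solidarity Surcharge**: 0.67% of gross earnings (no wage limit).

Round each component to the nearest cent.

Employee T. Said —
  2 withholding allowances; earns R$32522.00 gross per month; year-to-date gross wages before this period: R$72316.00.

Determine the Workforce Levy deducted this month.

R$813.05

Workforce Levy: 2.5% × R$32522.00 = R$813.05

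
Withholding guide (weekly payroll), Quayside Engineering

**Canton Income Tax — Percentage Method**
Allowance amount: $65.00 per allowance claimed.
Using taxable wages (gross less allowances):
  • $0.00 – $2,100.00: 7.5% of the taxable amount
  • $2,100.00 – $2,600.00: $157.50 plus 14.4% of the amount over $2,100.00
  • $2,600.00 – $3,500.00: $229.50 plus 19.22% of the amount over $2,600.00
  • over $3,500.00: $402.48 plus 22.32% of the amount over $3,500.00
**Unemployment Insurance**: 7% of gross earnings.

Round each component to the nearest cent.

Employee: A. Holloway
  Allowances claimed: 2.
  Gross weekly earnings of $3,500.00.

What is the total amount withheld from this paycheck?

Canton Income Tax: taxable = $3,500.00 − 2×$65.00 = $3,370.00
  $229.50 + 19.22% × ($3,370.00 − $2,600.00) = $229.50 + 19.22% × $770.00 = $377.49
Unemployment Insurance: 7% × $3,500.00 = $245.00
Total: $377.49 + $245.00 = $622.49

$622.49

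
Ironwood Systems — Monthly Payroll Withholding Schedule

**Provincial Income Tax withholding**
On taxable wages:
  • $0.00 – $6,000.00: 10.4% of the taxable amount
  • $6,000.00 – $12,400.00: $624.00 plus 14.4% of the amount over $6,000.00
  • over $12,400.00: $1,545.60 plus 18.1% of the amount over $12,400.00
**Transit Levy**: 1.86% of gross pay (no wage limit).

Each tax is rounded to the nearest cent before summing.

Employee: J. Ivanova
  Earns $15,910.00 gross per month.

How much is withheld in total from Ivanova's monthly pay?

$2,476.84

Provincial Income Tax: taxable = $15,910.00
  $1,545.60 + 18.1% × ($15,910.00 − $12,400.00) = $1,545.60 + 18.1% × $3,510.00 = $2,180.91
Transit Levy: 1.86% × $15,910.00 = $295.93
Total: $2,180.91 + $295.93 = $2,476.84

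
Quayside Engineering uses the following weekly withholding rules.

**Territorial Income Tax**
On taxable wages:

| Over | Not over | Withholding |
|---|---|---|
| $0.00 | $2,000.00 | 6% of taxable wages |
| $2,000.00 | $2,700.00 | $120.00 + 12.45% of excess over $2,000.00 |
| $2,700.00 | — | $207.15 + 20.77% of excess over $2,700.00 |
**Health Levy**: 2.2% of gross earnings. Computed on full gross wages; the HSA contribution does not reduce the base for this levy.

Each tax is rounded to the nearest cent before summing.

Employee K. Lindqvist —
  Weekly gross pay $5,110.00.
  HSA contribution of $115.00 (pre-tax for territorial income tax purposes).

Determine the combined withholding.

Territorial Income Tax: taxable = $5,110.00 − $115.00 = $4,995.00
  $207.15 + 20.77% × ($4,995.00 − $2,700.00) = $207.15 + 20.77% × $2,295.00 = $683.82
Health Levy: 2.2% × $5,110.00 = $112.42
Total: $683.82 + $112.42 = $796.24

$796.24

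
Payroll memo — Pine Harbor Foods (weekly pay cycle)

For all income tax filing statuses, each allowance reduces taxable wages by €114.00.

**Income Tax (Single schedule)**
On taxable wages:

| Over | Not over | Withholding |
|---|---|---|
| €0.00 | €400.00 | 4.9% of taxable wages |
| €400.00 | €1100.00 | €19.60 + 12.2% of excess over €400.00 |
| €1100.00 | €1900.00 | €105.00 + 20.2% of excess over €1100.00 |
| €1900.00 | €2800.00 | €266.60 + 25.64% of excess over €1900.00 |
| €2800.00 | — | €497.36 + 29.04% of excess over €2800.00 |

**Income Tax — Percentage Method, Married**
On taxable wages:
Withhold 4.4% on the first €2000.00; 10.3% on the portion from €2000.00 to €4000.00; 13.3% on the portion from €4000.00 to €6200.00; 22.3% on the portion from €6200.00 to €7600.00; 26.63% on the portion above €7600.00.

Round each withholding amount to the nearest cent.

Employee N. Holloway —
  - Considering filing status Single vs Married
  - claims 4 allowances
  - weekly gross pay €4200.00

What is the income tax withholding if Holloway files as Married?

€267.63

Income Tax (Married): taxable = €4200.00 − 4×€114.00 = €3744.00
  €88.00 + 10.3% × (€3744.00 − €2000.00) = €88.00 + 10.3% × €1744.00 = €267.63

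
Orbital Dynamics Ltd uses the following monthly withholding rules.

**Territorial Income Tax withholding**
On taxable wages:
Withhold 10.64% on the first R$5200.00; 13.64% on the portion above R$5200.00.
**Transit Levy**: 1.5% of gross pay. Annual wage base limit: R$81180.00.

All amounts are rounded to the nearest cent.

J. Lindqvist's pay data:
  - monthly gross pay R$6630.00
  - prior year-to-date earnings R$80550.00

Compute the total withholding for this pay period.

Territorial Income Tax: taxable = R$6630.00
  R$553.28 + 13.64% × (R$6630.00 − R$5200.00) = R$553.28 + 13.64% × R$1430.00 = R$748.33
Transit Levy: cap R$81180.00 − YTD R$80550.00 = R$630.00 subject; 1.5% × R$630.00 = R$9.45
Total: R$748.33 + R$9.45 = R$757.78

R$757.78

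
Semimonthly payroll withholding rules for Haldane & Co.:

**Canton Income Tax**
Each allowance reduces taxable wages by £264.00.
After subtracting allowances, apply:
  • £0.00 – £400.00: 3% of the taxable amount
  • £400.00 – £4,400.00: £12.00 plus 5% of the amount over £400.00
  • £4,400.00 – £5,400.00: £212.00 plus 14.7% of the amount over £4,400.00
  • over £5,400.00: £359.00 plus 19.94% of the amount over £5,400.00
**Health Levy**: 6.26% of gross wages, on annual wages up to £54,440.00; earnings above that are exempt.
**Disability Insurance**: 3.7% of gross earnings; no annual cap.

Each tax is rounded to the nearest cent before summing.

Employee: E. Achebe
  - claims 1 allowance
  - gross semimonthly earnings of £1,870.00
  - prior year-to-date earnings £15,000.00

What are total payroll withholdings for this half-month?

Canton Income Tax: taxable = £1,870.00 − 1×£264.00 = £1,606.00
  £12.00 + 5% × (£1,606.00 − £400.00) = £12.00 + 5% × £1,206.00 = £72.30
Health Levy: 6.26% × £1,870.00 = £117.06
Disability Insurance: 3.7% × £1,870.00 = £69.19
Total: £72.30 + £117.06 + £69.19 = £258.55

£258.55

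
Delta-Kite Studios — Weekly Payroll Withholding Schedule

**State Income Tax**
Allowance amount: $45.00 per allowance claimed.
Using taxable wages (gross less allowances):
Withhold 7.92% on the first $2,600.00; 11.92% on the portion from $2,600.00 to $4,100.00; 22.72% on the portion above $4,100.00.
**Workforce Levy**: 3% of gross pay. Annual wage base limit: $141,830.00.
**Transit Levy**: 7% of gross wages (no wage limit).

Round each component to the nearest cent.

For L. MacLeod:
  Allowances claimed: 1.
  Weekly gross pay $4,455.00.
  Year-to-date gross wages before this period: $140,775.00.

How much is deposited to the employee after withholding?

$3,656.35

State Income Tax: taxable = $4,455.00 − 1×$45.00 = $4,410.00
  $384.72 + 22.72% × ($4,410.00 − $4,100.00) = $384.72 + 22.72% × $310.00 = $455.15
Workforce Levy: cap $141,830.00 − YTD $140,775.00 = $1,055.00 subject; 3% × $1,055.00 = $31.65
Transit Levy: 7% × $4,455.00 = $311.85
Total withheld: $455.15 + $31.65 + $311.85 = $798.65
Net pay: $4,455.00 − $798.65 = $3,656.35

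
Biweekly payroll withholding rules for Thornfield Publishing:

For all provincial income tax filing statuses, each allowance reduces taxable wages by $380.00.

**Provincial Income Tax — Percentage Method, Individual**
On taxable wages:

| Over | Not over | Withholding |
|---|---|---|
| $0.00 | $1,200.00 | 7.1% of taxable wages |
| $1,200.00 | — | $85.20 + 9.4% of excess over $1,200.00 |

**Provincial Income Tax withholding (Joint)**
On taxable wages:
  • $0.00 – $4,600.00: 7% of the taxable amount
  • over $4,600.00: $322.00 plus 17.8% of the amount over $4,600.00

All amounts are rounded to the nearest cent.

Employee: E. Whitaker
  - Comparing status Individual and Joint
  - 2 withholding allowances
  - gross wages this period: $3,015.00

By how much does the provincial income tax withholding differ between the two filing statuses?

Provincial Income Tax (Individual): taxable = $3,015.00 − 2×$380.00 = $2,255.00
  $85.20 + 9.4% × ($2,255.00 − $1,200.00) = $85.20 + 9.4% × $1,055.00 = $184.37
Provincial Income Tax (Joint): taxable = $3,015.00 − 2×$380.00 = $2,255.00
  7% × $2,255.00 = $157.85
Difference: |$184.37 − $157.85| = $26.52 (higher under Individual)

$26.52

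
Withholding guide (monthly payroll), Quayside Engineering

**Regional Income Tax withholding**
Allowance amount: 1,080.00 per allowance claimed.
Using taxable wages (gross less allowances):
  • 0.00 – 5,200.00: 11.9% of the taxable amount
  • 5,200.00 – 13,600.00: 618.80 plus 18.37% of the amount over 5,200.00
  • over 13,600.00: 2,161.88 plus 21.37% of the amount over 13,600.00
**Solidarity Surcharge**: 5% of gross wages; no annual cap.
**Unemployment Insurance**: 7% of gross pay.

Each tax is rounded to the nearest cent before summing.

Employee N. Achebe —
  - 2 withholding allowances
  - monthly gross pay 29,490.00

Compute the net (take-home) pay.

20,855.22

Regional Income Tax: taxable = 29,490.00 − 2×1,080.00 = 27,330.00
  2,161.88 + 21.37% × (27,330.00 − 13,600.00) = 2,161.88 + 21.37% × 13,730.00 = 5,095.98
Solidarity Surcharge: 5% × 29,490.00 = 1,474.50
Unemployment Insurance: 7% × 29,490.00 = 2,064.30
Total withheld: 5,095.98 + 1,474.50 + 2,064.30 = 8,634.78
Net pay: 29,490.00 − 8,634.78 = 20,855.22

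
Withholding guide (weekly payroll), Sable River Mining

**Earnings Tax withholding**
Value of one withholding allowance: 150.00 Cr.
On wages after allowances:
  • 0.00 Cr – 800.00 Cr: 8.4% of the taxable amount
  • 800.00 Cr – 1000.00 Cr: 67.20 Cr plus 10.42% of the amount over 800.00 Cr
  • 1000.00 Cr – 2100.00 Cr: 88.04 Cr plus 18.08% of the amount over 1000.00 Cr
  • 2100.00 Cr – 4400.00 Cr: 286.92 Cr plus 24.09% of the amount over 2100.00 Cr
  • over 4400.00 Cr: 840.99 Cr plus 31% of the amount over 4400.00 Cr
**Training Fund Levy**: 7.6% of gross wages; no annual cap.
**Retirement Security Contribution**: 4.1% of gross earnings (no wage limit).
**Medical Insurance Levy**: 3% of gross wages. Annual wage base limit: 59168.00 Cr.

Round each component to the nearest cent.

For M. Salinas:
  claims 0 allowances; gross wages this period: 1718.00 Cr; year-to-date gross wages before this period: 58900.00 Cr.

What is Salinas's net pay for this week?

1291.10 Cr

Earnings Tax: taxable = 1718.00 Cr
  88.04 Cr + 18.08% × (1718.00 Cr − 1000.00 Cr) = 88.04 Cr + 18.08% × 718.00 Cr = 217.85 Cr
Training Fund Levy: 7.6% × 1718.00 Cr = 130.57 Cr
Retirement Security Contribution: 4.1% × 1718.00 Cr = 70.44 Cr
Medical Insurance Levy: cap 59168.00 Cr − YTD 58900.00 Cr = 268.00 Cr subject; 3% × 268.00 Cr = 8.04 Cr
Total withheld: 217.85 Cr + 130.57 Cr + 70.44 Cr + 8.04 Cr = 426.90 Cr
Net pay: 1718.00 Cr − 426.90 Cr = 1291.10 Cr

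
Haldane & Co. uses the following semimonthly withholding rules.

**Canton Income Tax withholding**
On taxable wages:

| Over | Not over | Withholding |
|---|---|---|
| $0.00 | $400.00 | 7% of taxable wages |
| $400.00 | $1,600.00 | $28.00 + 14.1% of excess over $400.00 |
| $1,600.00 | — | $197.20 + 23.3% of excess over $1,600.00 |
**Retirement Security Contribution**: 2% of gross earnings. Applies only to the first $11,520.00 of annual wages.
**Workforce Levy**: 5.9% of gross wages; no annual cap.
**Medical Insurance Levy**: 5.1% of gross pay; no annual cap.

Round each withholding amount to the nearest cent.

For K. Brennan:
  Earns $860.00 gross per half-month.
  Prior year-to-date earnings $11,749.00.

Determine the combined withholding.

$187.46

Canton Income Tax: taxable = $860.00
  $28.00 + 14.1% × ($860.00 − $400.00) = $28.00 + 14.1% × $460.00 = $92.86
Retirement Security Contribution: YTD $11,749.00 ≥ cap $11,520.00 → $0.00
Workforce Levy: 5.9% × $860.00 = $50.74
Medical Insurance Levy: 5.1% × $860.00 = $43.86
Total: $92.86 + $0.00 + $50.74 + $43.86 = $187.46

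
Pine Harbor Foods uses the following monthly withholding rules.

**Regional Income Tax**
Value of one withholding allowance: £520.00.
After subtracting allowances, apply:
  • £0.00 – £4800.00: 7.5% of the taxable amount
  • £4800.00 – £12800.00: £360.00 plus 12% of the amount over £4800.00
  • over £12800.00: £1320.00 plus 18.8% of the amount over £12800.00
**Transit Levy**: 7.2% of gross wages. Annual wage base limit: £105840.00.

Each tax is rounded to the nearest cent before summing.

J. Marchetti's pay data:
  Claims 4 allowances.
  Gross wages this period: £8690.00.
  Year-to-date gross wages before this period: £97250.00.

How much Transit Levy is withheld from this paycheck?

Transit Levy: cap £105840.00 − YTD £97250.00 = £8590.00 subject; 7.2% × £8590.00 = £618.48

£618.48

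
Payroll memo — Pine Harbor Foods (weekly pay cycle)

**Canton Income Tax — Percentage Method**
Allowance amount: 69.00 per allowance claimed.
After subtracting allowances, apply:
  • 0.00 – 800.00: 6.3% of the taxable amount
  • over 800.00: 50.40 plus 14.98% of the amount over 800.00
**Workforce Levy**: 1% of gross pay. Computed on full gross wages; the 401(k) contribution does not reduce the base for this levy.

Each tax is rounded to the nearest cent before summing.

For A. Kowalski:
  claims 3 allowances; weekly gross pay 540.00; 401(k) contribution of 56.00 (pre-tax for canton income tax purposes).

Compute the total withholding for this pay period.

Canton Income Tax: taxable = 540.00 − 56.00 − 3×69.00 = 277.00
  6.3% × 277.00 = 17.45
Workforce Levy: 1% × 540.00 = 5.40
Total: 17.45 + 5.40 = 22.85

22.85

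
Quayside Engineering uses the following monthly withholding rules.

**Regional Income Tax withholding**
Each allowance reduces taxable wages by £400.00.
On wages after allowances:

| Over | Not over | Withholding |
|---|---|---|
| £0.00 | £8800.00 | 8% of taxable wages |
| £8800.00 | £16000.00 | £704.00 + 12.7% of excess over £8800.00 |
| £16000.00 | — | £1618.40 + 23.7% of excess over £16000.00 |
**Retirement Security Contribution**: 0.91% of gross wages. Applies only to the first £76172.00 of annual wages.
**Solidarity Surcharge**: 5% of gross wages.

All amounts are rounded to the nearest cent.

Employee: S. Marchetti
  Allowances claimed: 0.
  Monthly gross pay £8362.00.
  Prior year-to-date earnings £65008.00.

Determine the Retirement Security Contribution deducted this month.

Retirement Security Contribution: 0.91% × £8362.00 = £76.09

£76.09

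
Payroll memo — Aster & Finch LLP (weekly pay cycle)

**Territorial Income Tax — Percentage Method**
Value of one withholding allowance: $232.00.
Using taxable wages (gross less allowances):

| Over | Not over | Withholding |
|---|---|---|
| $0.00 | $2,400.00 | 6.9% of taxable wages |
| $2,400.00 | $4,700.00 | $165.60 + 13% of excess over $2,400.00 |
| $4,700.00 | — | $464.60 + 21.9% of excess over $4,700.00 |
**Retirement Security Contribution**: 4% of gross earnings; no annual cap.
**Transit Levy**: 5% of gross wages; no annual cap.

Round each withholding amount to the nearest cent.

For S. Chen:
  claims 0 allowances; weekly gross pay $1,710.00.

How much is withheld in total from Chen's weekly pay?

Territorial Income Tax: taxable = $1,710.00
  6.9% × $1,710.00 = $117.99
Retirement Security Contribution: 4% × $1,710.00 = $68.40
Transit Levy: 5% × $1,710.00 = $85.50
Total: $117.99 + $68.40 + $85.50 = $271.89

$271.89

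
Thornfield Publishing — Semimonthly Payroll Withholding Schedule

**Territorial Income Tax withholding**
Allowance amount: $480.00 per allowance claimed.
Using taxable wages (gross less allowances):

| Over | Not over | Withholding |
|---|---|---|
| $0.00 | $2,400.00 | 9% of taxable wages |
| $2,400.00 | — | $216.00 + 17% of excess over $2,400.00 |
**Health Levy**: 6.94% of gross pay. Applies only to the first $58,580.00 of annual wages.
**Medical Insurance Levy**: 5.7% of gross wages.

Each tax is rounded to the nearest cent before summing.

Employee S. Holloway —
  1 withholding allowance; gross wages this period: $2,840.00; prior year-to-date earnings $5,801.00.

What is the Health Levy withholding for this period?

$197.10

Health Levy: 6.94% × $2,840.00 = $197.10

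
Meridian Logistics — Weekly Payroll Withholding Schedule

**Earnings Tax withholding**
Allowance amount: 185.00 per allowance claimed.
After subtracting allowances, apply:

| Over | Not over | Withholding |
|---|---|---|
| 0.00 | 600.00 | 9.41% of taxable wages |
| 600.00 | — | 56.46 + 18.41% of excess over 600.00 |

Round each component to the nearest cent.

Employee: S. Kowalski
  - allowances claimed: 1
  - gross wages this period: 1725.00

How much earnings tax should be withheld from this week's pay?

Earnings Tax: taxable = 1725.00 − 1×185.00 = 1540.00
  56.46 + 18.41% × (1540.00 − 600.00) = 56.46 + 18.41% × 940.00 = 229.51

229.51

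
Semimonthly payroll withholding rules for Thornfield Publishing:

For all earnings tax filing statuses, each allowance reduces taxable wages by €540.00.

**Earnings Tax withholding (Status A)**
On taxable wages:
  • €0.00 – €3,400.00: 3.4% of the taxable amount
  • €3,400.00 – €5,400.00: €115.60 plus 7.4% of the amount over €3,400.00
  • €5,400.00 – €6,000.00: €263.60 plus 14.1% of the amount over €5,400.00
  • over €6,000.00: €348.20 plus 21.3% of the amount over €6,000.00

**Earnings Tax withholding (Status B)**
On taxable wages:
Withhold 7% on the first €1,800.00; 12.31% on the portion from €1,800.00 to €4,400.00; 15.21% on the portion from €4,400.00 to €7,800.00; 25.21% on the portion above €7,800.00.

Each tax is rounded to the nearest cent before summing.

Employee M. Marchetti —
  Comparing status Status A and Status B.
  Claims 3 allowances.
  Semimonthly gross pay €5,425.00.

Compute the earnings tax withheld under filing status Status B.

€372.82

Earnings Tax (Status B): taxable = €5,425.00 − 3×€540.00 = €3,805.00
  €126.00 + 12.31% × (€3,805.00 − €1,800.00) = €126.00 + 12.31% × €2,005.00 = €372.82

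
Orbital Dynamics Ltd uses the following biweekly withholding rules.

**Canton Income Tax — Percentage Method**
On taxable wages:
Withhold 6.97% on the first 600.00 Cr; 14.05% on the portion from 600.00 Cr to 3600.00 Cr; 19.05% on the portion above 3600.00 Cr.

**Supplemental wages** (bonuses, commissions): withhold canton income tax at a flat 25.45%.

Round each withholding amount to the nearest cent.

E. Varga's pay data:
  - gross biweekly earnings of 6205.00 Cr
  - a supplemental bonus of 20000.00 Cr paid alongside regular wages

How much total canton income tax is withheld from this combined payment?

Canton Income Tax: taxable = 6205.00 Cr
  463.32 Cr + 19.05% × (6205.00 Cr − 3600.00 Cr) = 463.32 Cr + 19.05% × 2605.00 Cr = 959.57 Cr
Supplemental (25.45% flat on bonus): 25.45% × 20000.00 Cr = 5090.00 Cr
Total canton income tax: 959.57 Cr + 5090.00 Cr = 6049.57 Cr

6049.57 Cr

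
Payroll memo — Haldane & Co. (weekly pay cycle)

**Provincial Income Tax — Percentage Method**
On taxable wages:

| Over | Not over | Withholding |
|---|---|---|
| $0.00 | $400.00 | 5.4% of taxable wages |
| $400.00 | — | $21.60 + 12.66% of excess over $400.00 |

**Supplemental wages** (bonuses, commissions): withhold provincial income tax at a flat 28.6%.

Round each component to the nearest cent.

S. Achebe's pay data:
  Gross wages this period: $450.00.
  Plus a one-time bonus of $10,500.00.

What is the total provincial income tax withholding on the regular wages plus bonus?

$3,030.93

Provincial Income Tax: taxable = $450.00
  $21.60 + 12.66% × ($450.00 − $400.00) = $21.60 + 12.66% × $50.00 = $27.93
Supplemental (28.6% flat on bonus): 28.6% × $10,500.00 = $3,003.00
Total provincial income tax: $27.93 + $3,003.00 = $3,030.93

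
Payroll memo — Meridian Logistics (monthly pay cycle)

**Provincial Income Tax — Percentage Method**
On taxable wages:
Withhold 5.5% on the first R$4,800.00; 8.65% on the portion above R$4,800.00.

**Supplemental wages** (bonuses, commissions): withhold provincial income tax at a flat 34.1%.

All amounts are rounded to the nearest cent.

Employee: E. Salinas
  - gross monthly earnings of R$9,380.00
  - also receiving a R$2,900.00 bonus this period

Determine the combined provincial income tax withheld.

Provincial Income Tax: taxable = R$9,380.00
  R$264.00 + 8.65% × (R$9,380.00 − R$4,800.00) = R$264.00 + 8.65% × R$4,580.00 = R$660.17
Supplemental (34.1% flat on bonus): 34.1% × R$2,900.00 = R$988.90
Total provincial income tax: R$660.17 + R$988.90 = R$1,649.07

R$1,649.07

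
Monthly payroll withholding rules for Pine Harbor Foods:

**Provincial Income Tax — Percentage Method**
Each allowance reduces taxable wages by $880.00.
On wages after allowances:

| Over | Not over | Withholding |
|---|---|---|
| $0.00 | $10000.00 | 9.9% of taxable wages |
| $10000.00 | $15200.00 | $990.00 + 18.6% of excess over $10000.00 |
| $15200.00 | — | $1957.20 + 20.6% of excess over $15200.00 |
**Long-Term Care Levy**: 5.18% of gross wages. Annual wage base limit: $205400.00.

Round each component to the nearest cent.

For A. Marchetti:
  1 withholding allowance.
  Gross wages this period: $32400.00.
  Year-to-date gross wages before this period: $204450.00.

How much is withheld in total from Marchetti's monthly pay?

$5368.33

Provincial Income Tax: taxable = $32400.00 − 1×$880.00 = $31520.00
  $1957.20 + 20.6% × ($31520.00 − $15200.00) = $1957.20 + 20.6% × $16320.00 = $5319.12
Long-Term Care Levy: cap $205400.00 − YTD $204450.00 = $950.00 subject; 5.18% × $950.00 = $49.21
Total: $5319.12 + $49.21 = $5368.33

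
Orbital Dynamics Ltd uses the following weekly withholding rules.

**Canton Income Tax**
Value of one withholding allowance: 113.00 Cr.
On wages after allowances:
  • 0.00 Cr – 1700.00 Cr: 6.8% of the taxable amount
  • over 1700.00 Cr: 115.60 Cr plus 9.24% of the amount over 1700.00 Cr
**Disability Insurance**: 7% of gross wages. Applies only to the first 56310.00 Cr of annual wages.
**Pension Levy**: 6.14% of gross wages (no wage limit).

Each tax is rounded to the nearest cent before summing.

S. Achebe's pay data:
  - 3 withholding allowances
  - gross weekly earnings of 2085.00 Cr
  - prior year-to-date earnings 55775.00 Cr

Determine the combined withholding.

Canton Income Tax: taxable = 2085.00 Cr − 3×113.00 Cr = 1746.00 Cr
  115.60 Cr + 9.24% × (1746.00 Cr − 1700.00 Cr) = 115.60 Cr + 9.24% × 46.00 Cr = 119.85 Cr
Disability Insurance: cap 56310.00 Cr − YTD 55775.00 Cr = 535.00 Cr subject; 7% × 535.00 Cr = 37.45 Cr
Pension Levy: 6.14% × 2085.00 Cr = 128.02 Cr
Total: 119.85 Cr + 37.45 Cr + 128.02 Cr = 285.32 Cr

285.32 Cr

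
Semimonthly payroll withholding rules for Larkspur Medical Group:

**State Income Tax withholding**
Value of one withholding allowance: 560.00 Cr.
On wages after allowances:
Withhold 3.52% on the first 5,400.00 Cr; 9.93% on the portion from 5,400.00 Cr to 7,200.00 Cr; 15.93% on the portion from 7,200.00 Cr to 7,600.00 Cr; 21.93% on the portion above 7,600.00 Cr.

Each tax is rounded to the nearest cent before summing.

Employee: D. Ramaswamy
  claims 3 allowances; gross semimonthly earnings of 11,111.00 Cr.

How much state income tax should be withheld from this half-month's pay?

State Income Tax: taxable = 11,111.00 Cr − 3×560.00 Cr = 9,431.00 Cr
  432.54 Cr + 21.93% × (9,431.00 Cr − 7,600.00 Cr) = 432.54 Cr + 21.93% × 1,831.00 Cr = 834.08 Cr

834.08 Cr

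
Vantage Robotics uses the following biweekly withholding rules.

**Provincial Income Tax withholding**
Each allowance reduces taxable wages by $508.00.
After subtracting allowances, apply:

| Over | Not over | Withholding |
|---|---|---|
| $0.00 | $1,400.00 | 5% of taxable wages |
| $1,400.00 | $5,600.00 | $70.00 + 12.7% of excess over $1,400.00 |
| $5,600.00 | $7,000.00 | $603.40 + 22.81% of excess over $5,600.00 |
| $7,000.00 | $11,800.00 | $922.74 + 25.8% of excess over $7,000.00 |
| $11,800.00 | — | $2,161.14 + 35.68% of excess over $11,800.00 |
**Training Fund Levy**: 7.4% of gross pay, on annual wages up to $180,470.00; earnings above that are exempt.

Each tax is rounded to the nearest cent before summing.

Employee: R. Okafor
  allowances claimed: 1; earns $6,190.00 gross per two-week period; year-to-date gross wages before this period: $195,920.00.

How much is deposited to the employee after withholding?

Provincial Income Tax: taxable = $6,190.00 − 1×$508.00 = $5,682.00
  $603.40 + 22.81% × ($5,682.00 − $5,600.00) = $603.40 + 22.81% × $82.00 = $622.10
Training Fund Levy: YTD $195,920.00 ≥ cap $180,470.00 → $0.00
Total withheld: $622.10 + $0.00 = $622.10
Net pay: $6,190.00 − $622.10 = $5,567.90

$5,567.90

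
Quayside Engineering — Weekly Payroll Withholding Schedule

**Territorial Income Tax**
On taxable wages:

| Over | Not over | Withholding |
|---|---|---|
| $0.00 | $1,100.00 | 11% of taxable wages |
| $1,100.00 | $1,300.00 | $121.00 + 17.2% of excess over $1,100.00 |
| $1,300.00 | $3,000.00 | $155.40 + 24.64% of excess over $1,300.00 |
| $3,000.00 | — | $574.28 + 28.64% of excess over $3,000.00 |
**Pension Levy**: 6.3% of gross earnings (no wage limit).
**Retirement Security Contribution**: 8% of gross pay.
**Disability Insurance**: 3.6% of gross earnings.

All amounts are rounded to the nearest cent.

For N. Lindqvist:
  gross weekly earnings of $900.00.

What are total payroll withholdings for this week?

$260.10

Territorial Income Tax: taxable = $900.00
  11% × $900.00 = $99.00
Pension Levy: 6.3% × $900.00 = $56.70
Retirement Security Contribution: 8% × $900.00 = $72.00
Disability Insurance: 3.6% × $900.00 = $32.40
Total: $99.00 + $56.70 + $72.00 + $32.40 = $260.10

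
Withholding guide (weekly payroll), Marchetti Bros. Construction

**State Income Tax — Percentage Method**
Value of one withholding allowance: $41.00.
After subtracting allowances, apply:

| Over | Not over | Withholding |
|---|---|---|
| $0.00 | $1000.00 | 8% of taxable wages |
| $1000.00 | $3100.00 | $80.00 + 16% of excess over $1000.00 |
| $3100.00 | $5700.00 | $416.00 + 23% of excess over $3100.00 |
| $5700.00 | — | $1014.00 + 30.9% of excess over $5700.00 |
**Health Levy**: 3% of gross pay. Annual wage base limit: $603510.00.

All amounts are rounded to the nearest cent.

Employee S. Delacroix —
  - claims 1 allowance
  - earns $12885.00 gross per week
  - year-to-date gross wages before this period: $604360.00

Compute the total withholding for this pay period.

$3221.50

State Income Tax: taxable = $12885.00 − 1×$41.00 = $12844.00
  $1014.00 + 30.9% × ($12844.00 − $5700.00) = $1014.00 + 30.9% × $7144.00 = $3221.50
Health Levy: YTD $604360.00 ≥ cap $603510.00 → $0.00
Total: $3221.50 + $0.00 = $3221.50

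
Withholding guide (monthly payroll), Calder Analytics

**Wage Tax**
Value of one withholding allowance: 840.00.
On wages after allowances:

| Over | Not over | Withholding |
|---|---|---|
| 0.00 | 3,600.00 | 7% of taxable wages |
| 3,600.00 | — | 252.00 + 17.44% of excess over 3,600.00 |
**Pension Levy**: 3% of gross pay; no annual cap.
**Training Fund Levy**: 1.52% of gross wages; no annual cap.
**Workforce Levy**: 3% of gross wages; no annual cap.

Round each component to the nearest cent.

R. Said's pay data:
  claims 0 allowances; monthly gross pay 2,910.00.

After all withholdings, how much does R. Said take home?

2,487.47

Wage Tax: taxable = 2,910.00
  7% × 2,910.00 = 203.70
Pension Levy: 3% × 2,910.00 = 87.30
Training Fund Levy: 1.52% × 2,910.00 = 44.23
Workforce Levy: 3% × 2,910.00 = 87.30
Total withheld: 203.70 + 87.30 + 44.23 + 87.30 = 422.53
Net pay: 2,910.00 − 422.53 = 2,487.47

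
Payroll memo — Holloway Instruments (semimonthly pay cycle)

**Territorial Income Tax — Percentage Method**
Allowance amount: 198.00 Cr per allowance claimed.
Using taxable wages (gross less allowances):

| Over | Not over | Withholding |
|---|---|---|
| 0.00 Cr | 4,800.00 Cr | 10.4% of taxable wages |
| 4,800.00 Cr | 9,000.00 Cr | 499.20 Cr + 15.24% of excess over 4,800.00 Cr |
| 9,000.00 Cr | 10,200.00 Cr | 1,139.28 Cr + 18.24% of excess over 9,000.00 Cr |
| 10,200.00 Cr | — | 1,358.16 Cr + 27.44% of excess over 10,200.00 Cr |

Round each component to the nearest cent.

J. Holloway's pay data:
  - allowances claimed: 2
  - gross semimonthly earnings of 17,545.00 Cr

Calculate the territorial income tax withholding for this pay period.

Territorial Income Tax: taxable = 17,545.00 Cr − 2×198.00 Cr = 17,149.00 Cr
  1,358.16 Cr + 27.44% × (17,149.00 Cr − 10,200.00 Cr) = 1,358.16 Cr + 27.44% × 6,949.00 Cr = 3,264.97 Cr

3,264.97 Cr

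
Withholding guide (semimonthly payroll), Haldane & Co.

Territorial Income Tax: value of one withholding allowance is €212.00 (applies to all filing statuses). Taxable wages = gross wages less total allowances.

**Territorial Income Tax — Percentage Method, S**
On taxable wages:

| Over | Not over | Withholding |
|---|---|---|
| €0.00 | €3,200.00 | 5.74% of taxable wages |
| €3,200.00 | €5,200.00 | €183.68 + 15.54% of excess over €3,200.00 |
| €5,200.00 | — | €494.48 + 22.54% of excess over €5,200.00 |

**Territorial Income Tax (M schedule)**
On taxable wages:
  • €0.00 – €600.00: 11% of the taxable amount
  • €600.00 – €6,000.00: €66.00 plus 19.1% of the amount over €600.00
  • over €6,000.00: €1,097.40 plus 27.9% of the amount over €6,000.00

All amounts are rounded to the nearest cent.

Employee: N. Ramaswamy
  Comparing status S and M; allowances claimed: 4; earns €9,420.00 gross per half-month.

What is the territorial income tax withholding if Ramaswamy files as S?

Territorial Income Tax (S): taxable = €9,420.00 − 4×€212.00 = €8,572.00
  €494.48 + 22.54% × (€8,572.00 − €5,200.00) = €494.48 + 22.54% × €3,372.00 = €1,254.53

€1,254.53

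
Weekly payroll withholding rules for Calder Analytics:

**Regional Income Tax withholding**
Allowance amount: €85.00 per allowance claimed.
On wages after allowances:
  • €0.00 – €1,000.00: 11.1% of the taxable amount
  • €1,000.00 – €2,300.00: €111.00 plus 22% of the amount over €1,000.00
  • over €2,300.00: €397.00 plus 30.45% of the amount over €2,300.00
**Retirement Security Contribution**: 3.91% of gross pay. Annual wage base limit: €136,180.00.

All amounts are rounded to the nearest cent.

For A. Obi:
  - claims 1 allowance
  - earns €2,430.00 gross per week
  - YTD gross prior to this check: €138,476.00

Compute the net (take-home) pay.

€2,019.30

Regional Income Tax: taxable = €2,430.00 − 1×€85.00 = €2,345.00
  €397.00 + 30.45% × (€2,345.00 − €2,300.00) = €397.00 + 30.45% × €45.00 = €410.70
Retirement Security Contribution: YTD €138,476.00 ≥ cap €136,180.00 → €0.00
Total withheld: €410.70 + €0.00 = €410.70
Net pay: €2,430.00 − €410.70 = €2,019.30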